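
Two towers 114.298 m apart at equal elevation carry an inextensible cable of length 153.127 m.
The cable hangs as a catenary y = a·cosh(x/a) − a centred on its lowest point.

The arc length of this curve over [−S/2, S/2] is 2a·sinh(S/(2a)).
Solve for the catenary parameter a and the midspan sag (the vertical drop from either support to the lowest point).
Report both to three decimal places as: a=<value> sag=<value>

seed: a₀ = √(S³/(24(L−S))) = √(114.298³/(24·38.829)) = 40.028952
iter 1: u=1.427692  f(a)=+4.155e+00  f'(a)=-2.365e+00  a ← 40.028952 − (+4.155e+00/-2.365e+00) = 41.785475
iter 2: u=1.367676  f(a)=+2.891e-01  f'(a)=-2.047e+00  a ← 41.785475 − (+2.891e-01/-2.047e+00) = 41.926749
iter 3: u=1.363068  f(a)=+1.632e-03  f'(a)=-2.024e+00  a ← 41.926749 − (+1.632e-03/-2.024e+00) = 41.927555
iter 4: u=1.363042  f(a)=+5.262e-08  f'(a)=-2.023e+00  a ← 41.927555 − (+5.262e-08/-2.023e+00) = 41.927555
iter 5: u=1.363042  f(a)=-2.842e-14  f'(a)=-2.023e+00  a ← 41.927555 − (-2.842e-14/-2.023e+00) = 41.927555
converged: |Δa| < 1e-12 after 5 iterations
sag = a·(cosh(S/(2a)) − 1) = 41.927555·(cosh(1.363042) − 1) = 45.364423
T_max/T_min = cosh(S/(2a)) = 2.081972

a=41.928 sag=45.364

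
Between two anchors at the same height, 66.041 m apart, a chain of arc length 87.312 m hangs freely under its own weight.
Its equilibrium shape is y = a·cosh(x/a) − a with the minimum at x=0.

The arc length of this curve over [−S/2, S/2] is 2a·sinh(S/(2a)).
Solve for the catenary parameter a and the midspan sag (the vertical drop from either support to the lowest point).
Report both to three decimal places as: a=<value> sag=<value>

a=24.825 sag=25.396

seed: a₀ = √(S³/(24(L−S))) = √(66.041³/(24·21.271)) = 23.753132
iter 1: u=1.390154  f(a)=+2.152e+00  f'(a)=-2.162e+00  a ← 23.753132 − (+2.152e+00/-2.162e+00) = 24.748788
iter 2: u=1.334227  f(a)=+1.427e-01  f'(a)=-1.884e+00  a ← 24.748788 − (+1.427e-01/-1.884e+00) = 24.824558
iter 3: u=1.330155  f(a)=+7.263e-04  f'(a)=-1.865e+00  a ← 24.824558 − (+7.263e-04/-1.865e+00) = 24.824948
iter 4: u=1.330134  f(a)=+1.901e-08  f'(a)=-1.865e+00  a ← 24.824948 − (+1.901e-08/-1.865e+00) = 24.824948
iter 5: u=1.330134  f(a)=-1.421e-14  f'(a)=-1.865e+00  a ← 24.824948 − (-1.421e-14/-1.865e+00) = 24.824948
converged: |Δa| < 1e-12 after 5 iterations
sag = a·(cosh(S/(2a)) − 1) = 24.824948·(cosh(1.330134) − 1) = 25.395809
T_max/T_min = cosh(S/(2a)) = 2.022995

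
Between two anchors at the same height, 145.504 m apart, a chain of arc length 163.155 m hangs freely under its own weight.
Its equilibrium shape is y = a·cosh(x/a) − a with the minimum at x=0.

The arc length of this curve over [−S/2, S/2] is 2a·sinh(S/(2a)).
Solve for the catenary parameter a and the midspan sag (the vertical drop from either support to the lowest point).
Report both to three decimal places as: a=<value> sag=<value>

seed: a₀ = √(S³/(24(L−S))) = √(145.504³/(24·17.651)) = 85.275077
iter 1: u=0.853145  f(a)=+6.536e-01  f'(a)=-4.449e-01  a ← 85.275077 − (+6.536e-01/-4.449e-01) = 86.744194
iter 2: u=0.838696  f(a)=+1.727e-02  f'(a)=-4.217e-01  a ← 86.744194 − (+1.727e-02/-4.217e-01) = 86.785158
iter 3: u=0.838300  f(a)=+1.279e-05  f'(a)=-4.210e-01  a ← 86.785158 − (+1.279e-05/-4.210e-01) = 86.785189
iter 4: u=0.838300  f(a)=+7.049e-12  f'(a)=-4.210e-01  a ← 86.785189 − (+7.049e-12/-4.210e-01) = 86.785189
converged: |Δa| < 1e-12 after 4 iterations
sag = a·(cosh(S/(2a)) − 1) = 86.785189·(cosh(0.838300) − 1) = 32.322147
T_max/T_min = cosh(S/(2a)) = 1.372439

a=86.785 sag=32.322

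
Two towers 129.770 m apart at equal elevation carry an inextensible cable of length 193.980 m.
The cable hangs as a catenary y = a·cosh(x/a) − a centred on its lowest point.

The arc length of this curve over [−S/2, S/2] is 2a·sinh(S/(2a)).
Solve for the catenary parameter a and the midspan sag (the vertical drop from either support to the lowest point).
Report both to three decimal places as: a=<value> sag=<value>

a=40.185 sag=64.800

seed: a₀ = √(S³/(24(L−S))) = √(129.770³/(24·64.210)) = 37.657762
iter 1: u=1.723018  f(a)=+1.023e+01  f'(a)=-4.536e+00  a ← 37.657762 − (+1.023e+01/-4.536e+00) = 39.913815
iter 2: u=1.625628  f(a)=+9.918e-01  f'(a)=-3.696e+00  a ← 39.913815 − (+9.918e-01/-3.696e+00) = 40.182159
iter 3: u=1.614771  f(a)=+1.152e-02  f'(a)=-3.610e+00  a ← 40.182159 − (+1.152e-02/-3.610e+00) = 40.185351
iter 4: u=1.614643  f(a)=+1.595e-06  f'(a)=-3.609e+00  a ← 40.185351 − (+1.595e-06/-3.609e+00) = 40.185351
iter 5: u=1.614643  f(a)=+5.684e-14  f'(a)=-3.609e+00  a ← 40.185351 − (+5.684e-14/-3.609e+00) = 40.185351
converged: |Δa| < 1e-12 after 5 iterations
sag = a·(cosh(S/(2a)) − 1) = 40.185351·(cosh(1.614643) − 1) = 64.799993
T_max/T_min = cosh(S/(2a)) = 2.612528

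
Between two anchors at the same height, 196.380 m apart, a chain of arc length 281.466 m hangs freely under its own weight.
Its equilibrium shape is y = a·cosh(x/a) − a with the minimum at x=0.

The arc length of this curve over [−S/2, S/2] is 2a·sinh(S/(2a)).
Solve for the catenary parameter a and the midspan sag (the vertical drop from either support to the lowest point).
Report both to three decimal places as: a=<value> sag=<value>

a=64.519 sag=90.299

seed: a₀ = √(S³/(24(L−S))) = √(196.380³/(24·85.086)) = 60.899147
iter 1: u=1.612338  f(a)=+1.177e+01  f'(a)=-3.592e+00  a ← 60.899147 − (+1.177e+01/-3.592e+00) = 64.176151
iter 2: u=1.530008  f(a)=+1.017e+00  f'(a)=-2.996e+00  a ← 64.176151 − (+1.017e+00/-2.996e+00) = 64.515575
iter 3: u=1.521958  f(a)=+9.173e-03  f'(a)=-2.942e+00  a ← 64.515575 − (+9.173e-03/-2.942e+00) = 64.518693
iter 4: u=1.521885  f(a)=+7.615e-07  f'(a)=-2.941e+00  a ← 64.518693 − (+7.615e-07/-2.941e+00) = 64.518694
iter 5: u=1.521885  f(a)=-5.684e-14  f'(a)=-2.941e+00  a ← 64.518694 − (-5.684e-14/-2.941e+00) = 64.518694
converged: |Δa| < 1e-12 after 5 iterations
sag = a·(cosh(S/(2a)) − 1) = 64.518694·(cosh(1.521885) − 1) = 90.298744
T_max/T_min = cosh(S/(2a)) = 2.399575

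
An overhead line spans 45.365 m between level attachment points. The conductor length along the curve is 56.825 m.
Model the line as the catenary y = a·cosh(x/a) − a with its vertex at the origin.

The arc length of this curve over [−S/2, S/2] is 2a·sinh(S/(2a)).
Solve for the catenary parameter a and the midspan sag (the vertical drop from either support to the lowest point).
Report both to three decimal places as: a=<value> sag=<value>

a=19.085 sag=15.142

seed: a₀ = √(S³/(24(L−S))) = √(45.365³/(24·11.460)) = 18.423980
iter 1: u=1.231140  f(a)=+9.005e-01  f'(a)=-1.443e+00  a ← 18.423980 − (+9.005e-01/-1.443e+00) = 19.047996
iter 2: u=1.190808  f(a)=+4.777e-02  f'(a)=-1.294e+00  a ← 19.047996 − (+4.777e-02/-1.294e+00) = 19.084925
iter 3: u=1.188503  f(a)=+1.511e-04  f'(a)=-1.285e+00  a ← 19.084925 − (+1.511e-04/-1.285e+00) = 19.085043
iter 4: u=1.188496  f(a)=+1.523e-09  f'(a)=-1.285e+00  a ← 19.085043 − (+1.523e-09/-1.285e+00) = 19.085043
iter 5: u=1.188496  f(a)=+1.421e-14  f'(a)=-1.285e+00  a ← 19.085043 − (+1.421e-14/-1.285e+00) = 19.085043
converged: |Δa| < 1e-12 after 5 iterations
sag = a·(cosh(S/(2a)) − 1) = 19.085043·(cosh(1.188496) − 1) = 15.142271
T_max/T_min = cosh(S/(2a)) = 1.793410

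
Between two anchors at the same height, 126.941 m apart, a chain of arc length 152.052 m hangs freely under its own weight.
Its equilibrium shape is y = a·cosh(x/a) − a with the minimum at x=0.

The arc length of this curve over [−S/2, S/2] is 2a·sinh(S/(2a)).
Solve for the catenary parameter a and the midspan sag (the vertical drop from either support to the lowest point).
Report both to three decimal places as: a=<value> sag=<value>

a=59.915 sag=36.883

seed: a₀ = √(S³/(24(L−S))) = √(126.941³/(24·25.111)) = 58.259298
iter 1: u=1.089448  f(a)=+1.533e+00  f'(a)=-9.688e-01  a ← 58.259298 − (+1.533e+00/-9.688e-01) = 59.841706
iter 2: u=1.060640  f(a)=+6.468e-02  f'(a)=-8.886e-01  a ← 59.841706 − (+6.468e-02/-8.886e-01) = 59.914493
iter 3: u=1.059351  f(a)=+1.264e-04  f'(a)=-8.851e-01  a ← 59.914493 − (+1.264e-04/-8.851e-01) = 59.914636
iter 4: u=1.059349  f(a)=+4.843e-10  f'(a)=-8.851e-01  a ← 59.914636 − (+4.843e-10/-8.851e-01) = 59.914636
iter 5: u=1.059349  f(a)=+2.842e-14  f'(a)=-8.851e-01  a ← 59.914636 − (+2.842e-14/-8.851e-01) = 59.914636
converged: |Δa| < 1e-12 after 5 iterations
sag = a·(cosh(S/(2a)) − 1) = 59.914636·(cosh(1.059349) − 1) = 36.882659
T_max/T_min = cosh(S/(2a)) = 1.615587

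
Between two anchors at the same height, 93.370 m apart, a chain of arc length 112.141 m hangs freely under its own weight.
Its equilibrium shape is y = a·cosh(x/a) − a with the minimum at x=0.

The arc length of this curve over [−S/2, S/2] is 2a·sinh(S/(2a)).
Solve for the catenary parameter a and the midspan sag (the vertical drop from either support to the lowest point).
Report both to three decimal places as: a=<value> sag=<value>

a=43.734 sag=27.376

seed: a₀ = √(S³/(24(L−S))) = √(93.370³/(24·18.771)) = 42.507123
iter 1: u=1.098287  f(a)=+1.165e+00  f'(a)=-9.944e-01  a ← 42.507123 − (+1.165e+00/-9.944e-01) = 43.678836
iter 2: u=1.068824  f(a)=+4.991e-02  f'(a)=-9.109e-01  a ← 43.678836 − (+4.991e-02/-9.109e-01) = 43.733635
iter 3: u=1.067485  f(a)=+1.007e-04  f'(a)=-9.072e-01  a ← 43.733635 − (+1.007e-04/-9.072e-01) = 43.733746
iter 4: u=1.067482  f(a)=+4.115e-10  f'(a)=-9.072e-01  a ← 43.733746 − (+4.115e-10/-9.072e-01) = 43.733746
iter 5: u=1.067482  f(a)=-1.421e-14  f'(a)=-9.072e-01  a ← 43.733746 − (-1.421e-14/-9.072e-01) = 43.733746
converged: |Δa| < 1e-12 after 5 iterations
sag = a·(cosh(S/(2a)) − 1) = 43.733746·(cosh(1.067482) − 1) = 27.375617
T_max/T_min = cosh(S/(2a)) = 1.625961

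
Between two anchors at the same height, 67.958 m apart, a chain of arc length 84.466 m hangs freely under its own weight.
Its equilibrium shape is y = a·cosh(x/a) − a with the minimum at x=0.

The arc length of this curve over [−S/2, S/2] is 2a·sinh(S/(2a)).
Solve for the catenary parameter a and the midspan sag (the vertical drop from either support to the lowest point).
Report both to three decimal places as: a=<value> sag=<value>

seed: a₀ = √(S³/(24(L−S))) = √(67.958³/(24·16.508)) = 28.145439
iter 1: u=1.207265  f(a)=+1.246e+00  f'(a)=-1.353e+00  a ← 28.145439 − (+1.246e+00/-1.353e+00) = 29.065959
iter 2: u=1.169031  f(a)=+6.372e-02  f'(a)=-1.218e+00  a ← 29.065959 − (+6.372e-02/-1.218e+00) = 29.118276
iter 3: u=1.166930  f(a)=+1.866e-04  f'(a)=-1.211e+00  a ← 29.118276 − (+1.866e-04/-1.211e+00) = 29.118430
iter 4: u=1.166924  f(a)=+1.612e-09  f'(a)=-1.211e+00  a ← 29.118430 − (+1.612e-09/-1.211e+00) = 29.118430
iter 5: u=1.166924  f(a)=+1.421e-14  f'(a)=-1.211e+00  a ← 29.118430 − (+1.421e-14/-1.211e+00) = 29.118430
converged: |Δa| < 1e-12 after 5 iterations
sag = a·(cosh(S/(2a)) − 1) = 29.118430·(cosh(1.166924) − 1) = 22.179808
T_max/T_min = cosh(S/(2a)) = 1.761710

a=29.118 sag=22.180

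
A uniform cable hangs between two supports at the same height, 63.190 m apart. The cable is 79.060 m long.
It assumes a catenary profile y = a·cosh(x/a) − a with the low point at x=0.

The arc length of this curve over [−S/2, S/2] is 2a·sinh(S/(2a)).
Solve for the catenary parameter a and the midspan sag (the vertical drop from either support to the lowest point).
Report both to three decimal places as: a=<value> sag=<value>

a=26.657 sag=21.021

seed: a₀ = √(S³/(24(L−S))) = √(63.190³/(24·15.870)) = 25.738216
iter 1: u=1.227552  f(a)=+1.240e+00  f'(a)=-1.429e+00  a ← 25.738216 − (+1.240e+00/-1.429e+00) = 26.605442
iter 2: u=1.187539  f(a)=+6.540e-02  f'(a)=-1.282e+00  a ← 26.605442 − (+6.540e-02/-1.282e+00) = 26.656456
iter 3: u=1.185266  f(a)=+2.045e-04  f'(a)=-1.274e+00  a ← 26.656456 − (+2.045e-04/-1.274e+00) = 26.656616
iter 4: u=1.185259  f(a)=+2.014e-09  f'(a)=-1.274e+00  a ← 26.656616 − (+2.014e-09/-1.274e+00) = 26.656616
iter 5: u=1.185259  f(a)=+1.421e-14  f'(a)=-1.274e+00  a ← 26.656616 − (+1.421e-14/-1.274e+00) = 26.656616
converged: |Δa| < 1e-12 after 5 iterations
sag = a·(cosh(S/(2a)) − 1) = 26.656616·(cosh(1.185259) − 1) = 21.021430
T_max/T_min = cosh(S/(2a)) = 1.788601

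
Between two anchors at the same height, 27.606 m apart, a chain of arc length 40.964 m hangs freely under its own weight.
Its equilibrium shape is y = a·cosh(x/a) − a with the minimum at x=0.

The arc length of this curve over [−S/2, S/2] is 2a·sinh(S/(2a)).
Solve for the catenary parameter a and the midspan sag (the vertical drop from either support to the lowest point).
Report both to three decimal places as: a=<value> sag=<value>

seed: a₀ = √(S³/(24(L−S))) = √(27.606³/(24·13.358)) = 8.100818
iter 1: u=1.703902  f(a)=+2.079e+00  f'(a)=-4.360e+00  a ← 8.100818 − (+2.079e+00/-4.360e+00) = 8.577559
iter 2: u=1.609199  f(a)=+1.976e-01  f'(a)=-3.567e+00  a ← 8.577559 − (+1.976e-01/-3.567e+00) = 8.632961
iter 3: u=1.598872  f(a)=+2.201e-03  f'(a)=-3.488e+00  a ← 8.632961 − (+2.201e-03/-3.488e+00) = 8.633592
iter 4: u=1.598755  f(a)=+2.797e-07  f'(a)=-3.487e+00  a ← 8.633592 − (+2.797e-07/-3.487e+00) = 8.633592
iter 5: u=1.598755  f(a)=+1.421e-14  f'(a)=-3.487e+00  a ← 8.633592 − (+1.421e-14/-3.487e+00) = 8.633592
converged: |Δa| < 1e-12 after 5 iterations
sag = a·(cosh(S/(2a)) − 1) = 8.633592·(cosh(1.598755) − 1) = 13.593671
T_max/T_min = cosh(S/(2a)) = 2.574509

a=8.634 sag=13.594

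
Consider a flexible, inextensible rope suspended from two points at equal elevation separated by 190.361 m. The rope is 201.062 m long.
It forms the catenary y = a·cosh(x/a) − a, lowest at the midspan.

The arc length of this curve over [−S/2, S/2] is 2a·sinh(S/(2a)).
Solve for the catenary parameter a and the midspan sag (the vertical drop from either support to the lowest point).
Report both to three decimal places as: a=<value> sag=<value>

seed: a₀ = √(S³/(24(L−S))) = √(190.361³/(24·10.701)) = 163.888758
iter 1: u=0.580763  f(a)=+1.819e-01  f'(a)=-1.350e-01  a ← 163.888758 − (+1.819e-01/-1.350e-01) = 165.235854
iter 2: u=0.576028  f(a)=+2.267e-03  f'(a)=-1.317e-01  a ← 165.235854 − (+2.267e-03/-1.317e-01) = 165.253070
iter 3: u=0.575968  f(a)=+3.621e-07  f'(a)=-1.317e-01  a ← 165.253070 − (+3.621e-07/-1.317e-01) = 165.253073
iter 4: u=0.575968  f(a)=+5.684e-14  f'(a)=-1.317e-01  a ← 165.253073 − (+5.684e-14/-1.317e-01) = 165.253073
converged: |Δa| < 1e-12 after 4 iterations
sag = a·(cosh(S/(2a)) − 1) = 165.253073·(cosh(0.575968) − 1) = 28.176656
T_max/T_min = cosh(S/(2a)) = 1.170506

a=165.253 sag=28.177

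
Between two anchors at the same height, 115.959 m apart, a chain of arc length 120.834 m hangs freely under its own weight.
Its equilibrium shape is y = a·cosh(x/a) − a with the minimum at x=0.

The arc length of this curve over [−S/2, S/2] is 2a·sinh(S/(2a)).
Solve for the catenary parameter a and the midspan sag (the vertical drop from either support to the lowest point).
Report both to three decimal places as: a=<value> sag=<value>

seed: a₀ = √(S³/(24(L−S))) = √(115.959³/(24·4.875)) = 115.441979
iter 1: u=0.502239  f(a)=+6.186e-02  f'(a)=-8.661e-02  a ← 115.441979 − (+6.186e-02/-8.661e-02) = 116.156177
iter 2: u=0.499151  f(a)=+5.787e-04  f'(a)=-8.499e-02  a ← 116.156177 − (+5.787e-04/-8.499e-02) = 116.162986
iter 3: u=0.499122  f(a)=+5.172e-08  f'(a)=-8.498e-02  a ← 116.162986 − (+5.172e-08/-8.498e-02) = 116.162987
iter 4: u=0.499122  f(a)=-1.421e-14  f'(a)=-8.498e-02  a ← 116.162987 − (-1.421e-14/-8.498e-02) = 116.162987
converged: |Δa| < 1e-12 after 4 iterations
sag = a·(cosh(S/(2a)) − 1) = 116.162987·(cosh(0.499122) − 1) = 14.772315
T_max/T_min = cosh(S/(2a)) = 1.127169

a=116.163 sag=14.772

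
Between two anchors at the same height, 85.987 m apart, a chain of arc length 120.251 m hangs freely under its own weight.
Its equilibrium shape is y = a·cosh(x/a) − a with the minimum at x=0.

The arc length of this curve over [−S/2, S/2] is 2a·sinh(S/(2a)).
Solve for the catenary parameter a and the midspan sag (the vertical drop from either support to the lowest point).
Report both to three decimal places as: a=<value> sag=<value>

seed: a₀ = √(S³/(24(L−S))) = √(85.987³/(24·34.264)) = 27.805105
iter 1: u=1.546245  f(a)=+4.337e+00  f'(a)=-3.106e+00  a ← 27.805105 − (+4.337e+00/-3.106e+00) = 29.201279
iter 2: u=1.472316  f(a)=+3.481e-01  f'(a)=-2.626e+00  a ← 29.201279 − (+3.481e-01/-2.626e+00) = 29.333823
iter 3: u=1.465663  f(a)=+2.674e-03  f'(a)=-2.586e+00  a ← 29.333823 − (+2.674e-03/-2.586e+00) = 29.334857
iter 4: u=1.465611  f(a)=+1.605e-07  f'(a)=-2.586e+00  a ← 29.334857 − (+1.605e-07/-2.586e+00) = 29.334858
iter 5: u=1.465611  f(a)=-1.421e-14  f'(a)=-2.586e+00  a ← 29.334858 − (-1.421e-14/-2.586e+00) = 29.334858
converged: |Δa| < 1e-12 after 5 iterations
sag = a·(cosh(S/(2a)) − 1) = 29.334858·(cosh(1.465611) − 1) = 37.565140
T_max/T_min = cosh(S/(2a)) = 2.280563

a=29.335 sag=37.565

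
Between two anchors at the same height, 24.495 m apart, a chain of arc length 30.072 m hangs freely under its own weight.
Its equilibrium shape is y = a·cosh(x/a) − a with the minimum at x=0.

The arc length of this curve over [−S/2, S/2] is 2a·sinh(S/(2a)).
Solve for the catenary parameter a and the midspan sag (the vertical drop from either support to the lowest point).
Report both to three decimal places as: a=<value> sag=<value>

a=10.819 sag=7.705

seed: a₀ = √(S³/(24(L−S))) = √(24.495³/(24·5.577)) = 10.478768
iter 1: u=1.168792  f(a)=+3.936e-01  f'(a)=-1.217e+00  a ← 10.478768 − (+3.936e-01/-1.217e+00) = 10.802118
iter 2: u=1.133805  f(a)=+1.895e-02  f'(a)=-1.102e+00  a ← 10.802118 − (+1.895e-02/-1.102e+00) = 10.819308
iter 3: u=1.132004  f(a)=+4.886e-05  f'(a)=-1.097e+00  a ← 10.819308 − (+4.886e-05/-1.097e+00) = 10.819353
iter 4: u=1.131999  f(a)=+3.267e-10  f'(a)=-1.097e+00  a ← 10.819353 − (+3.267e-10/-1.097e+00) = 10.819353
iter 5: u=1.131999  f(a)=+7.105e-15  f'(a)=-1.097e+00  a ← 10.819353 − (+7.105e-15/-1.097e+00) = 10.819353
converged: |Δa| < 1e-12 after 5 iterations
sag = a·(cosh(S/(2a)) − 1) = 10.819353·(cosh(1.131999) − 1) = 7.704677
T_max/T_min = cosh(S/(2a)) = 1.712120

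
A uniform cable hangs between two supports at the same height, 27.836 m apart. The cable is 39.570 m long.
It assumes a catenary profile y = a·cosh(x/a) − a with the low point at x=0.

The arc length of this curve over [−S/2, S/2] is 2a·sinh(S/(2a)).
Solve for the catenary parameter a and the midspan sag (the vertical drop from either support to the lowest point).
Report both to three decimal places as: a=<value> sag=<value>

a=9.259 sag=12.586

seed: a₀ = √(S³/(24(L−S))) = √(27.836³/(24·11.734)) = 8.751481
iter 1: u=1.590359  f(a)=+1.576e+00  f'(a)=-3.424e+00  a ← 8.751481 − (+1.576e+00/-3.424e+00) = 9.211893
iter 2: u=1.510873  f(a)=+1.330e-01  f'(a)=-2.869e+00  a ← 9.211893 − (+1.330e-01/-2.869e+00) = 9.258238
iter 3: u=1.503310  f(a)=+1.138e-03  f'(a)=-2.820e+00  a ← 9.258238 − (+1.138e-03/-2.820e+00) = 9.258642
iter 4: u=1.503244  f(a)=+8.496e-08  f'(a)=-2.819e+00  a ← 9.258642 − (+8.496e-08/-2.819e+00) = 9.258642
iter 5: u=1.503244  f(a)=-7.105e-15  f'(a)=-2.819e+00  a ← 9.258642 − (-7.105e-15/-2.819e+00) = 9.258642
converged: |Δa| < 1e-12 after 5 iterations
sag = a·(cosh(S/(2a)) − 1) = 9.258642·(cosh(1.503244) − 1) = 12.585549
T_max/T_min = cosh(S/(2a)) = 2.359330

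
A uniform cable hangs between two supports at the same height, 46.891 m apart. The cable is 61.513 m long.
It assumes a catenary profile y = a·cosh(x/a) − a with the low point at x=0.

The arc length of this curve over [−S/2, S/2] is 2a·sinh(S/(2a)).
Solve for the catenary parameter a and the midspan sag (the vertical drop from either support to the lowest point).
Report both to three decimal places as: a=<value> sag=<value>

seed: a₀ = √(S³/(24(L−S))) = √(46.891³/(24·14.622)) = 17.140569
iter 1: u=1.367837  f(a)=+1.430e+00  f'(a)=-2.047e+00  a ← 17.140569 − (+1.430e+00/-2.047e+00) = 17.839211
iter 2: u=1.314268  f(a)=+9.210e-02  f'(a)=-1.791e+00  a ← 17.839211 − (+9.210e-02/-1.791e+00) = 17.890623
iter 3: u=1.310491  f(a)=+4.400e-04  f'(a)=-1.774e+00  a ← 17.890623 − (+4.400e-04/-1.774e+00) = 17.890871
iter 4: u=1.310473  f(a)=+1.015e-08  f'(a)=-1.774e+00  a ← 17.890871 − (+1.015e-08/-1.774e+00) = 17.890871
iter 5: u=1.310473  f(a)=+7.105e-15  f'(a)=-1.774e+00  a ← 17.890871 − (+7.105e-15/-1.774e+00) = 17.890871
converged: |Δa| < 1e-12 after 5 iterations
sag = a·(cosh(S/(2a)) − 1) = 17.890871·(cosh(1.310473) − 1) = 17.690663
T_max/T_min = cosh(S/(2a)) = 1.988809

a=17.891 sag=17.691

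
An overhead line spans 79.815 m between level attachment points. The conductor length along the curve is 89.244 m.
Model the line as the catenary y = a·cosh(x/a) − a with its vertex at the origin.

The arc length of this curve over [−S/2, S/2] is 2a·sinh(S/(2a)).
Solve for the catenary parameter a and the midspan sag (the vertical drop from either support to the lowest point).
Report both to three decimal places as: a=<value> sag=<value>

a=48.219 sag=17.479

seed: a₀ = √(S³/(24(L−S))) = √(79.815³/(24·9.429)) = 47.401091
iter 1: u=0.841911  f(a)=+3.399e-01  f'(a)=-4.268e-01  a ← 47.401091 − (+3.399e-01/-4.268e-01) = 48.197475
iter 2: u=0.828000  f(a)=+8.754e-03  f'(a)=-4.050e-01  a ← 48.197475 − (+8.754e-03/-4.050e-01) = 48.219089
iter 3: u=0.827629  f(a)=+6.149e-06  f'(a)=-4.045e-01  a ← 48.219089 − (+6.149e-06/-4.045e-01) = 48.219104
iter 4: u=0.827628  f(a)=+3.055e-12  f'(a)=-4.045e-01  a ← 48.219104 − (+3.055e-12/-4.045e-01) = 48.219104
converged: |Δa| < 1e-12 after 4 iterations
sag = a·(cosh(S/(2a)) − 1) = 48.219104·(cosh(0.827628) − 1) = 17.478726
T_max/T_min = cosh(S/(2a)) = 1.362485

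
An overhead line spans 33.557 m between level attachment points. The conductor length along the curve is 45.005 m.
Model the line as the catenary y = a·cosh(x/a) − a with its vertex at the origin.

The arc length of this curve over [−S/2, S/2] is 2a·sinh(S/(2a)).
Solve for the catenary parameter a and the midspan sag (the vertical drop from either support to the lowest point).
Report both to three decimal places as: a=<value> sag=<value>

seed: a₀ = √(S³/(24(L−S))) = √(33.557³/(24·11.448)) = 11.727468
iter 1: u=1.430701  f(a)=+1.230e+00  f'(a)=-2.382e+00  a ← 11.727468 − (+1.230e+00/-2.382e+00) = 12.243943
iter 2: u=1.370351  f(a)=+8.595e-02  f'(a)=-2.060e+00  a ← 12.243943 − (+8.595e-02/-2.060e+00) = 12.285664
iter 3: u=1.365697  f(a)=+4.890e-04  f'(a)=-2.037e+00  a ← 12.285664 − (+4.890e-04/-2.037e+00) = 12.285904
iter 4: u=1.365671  f(a)=+1.603e-08  f'(a)=-2.037e+00  a ← 12.285904 − (+1.603e-08/-2.037e+00) = 12.285904
iter 5: u=1.365671  f(a)=-7.105e-15  f'(a)=-2.037e+00  a ← 12.285904 − (-7.105e-15/-2.037e+00) = 12.285904
converged: |Δa| < 1e-12 after 5 iterations
sag = a·(cosh(S/(2a)) − 1) = 12.285904·(cosh(1.365671) − 1) = 13.352075
T_max/T_min = cosh(S/(2a)) = 2.086780

a=12.286 sag=13.352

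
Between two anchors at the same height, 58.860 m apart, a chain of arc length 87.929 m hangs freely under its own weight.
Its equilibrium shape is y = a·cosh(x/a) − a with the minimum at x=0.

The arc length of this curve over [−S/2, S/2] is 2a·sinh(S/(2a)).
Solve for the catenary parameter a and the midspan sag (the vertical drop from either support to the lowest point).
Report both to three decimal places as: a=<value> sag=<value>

a=18.242 sag=29.357

seed: a₀ = √(S³/(24(L−S))) = √(58.860³/(24·29.069)) = 17.096599
iter 1: u=1.721395  f(a)=+4.624e+00  f'(a)=-4.521e+00  a ← 17.096599 − (+4.624e+00/-4.521e+00) = 18.119308
iter 2: u=1.624234  f(a)=+4.474e-01  f'(a)=-3.685e+00  a ← 18.119308 − (+4.474e-01/-3.685e+00) = 18.240715
iter 3: u=1.613424  f(a)=+5.179e-03  f'(a)=-3.600e+00  a ← 18.240715 − (+5.179e-03/-3.600e+00) = 18.242153
iter 4: u=1.613296  f(a)=+7.117e-07  f'(a)=-3.599e+00  a ← 18.242153 − (+7.117e-07/-3.599e+00) = 18.242153
iter 5: u=1.613296  f(a)=+1.421e-14  f'(a)=-3.599e+00  a ← 18.242153 − (+1.421e-14/-3.599e+00) = 18.242153
converged: |Δa| < 1e-12 after 5 iterations
sag = a·(cosh(S/(2a)) − 1) = 18.242153·(cosh(1.613296) − 1) = 29.356727
T_max/T_min = cosh(S/(2a)) = 2.609280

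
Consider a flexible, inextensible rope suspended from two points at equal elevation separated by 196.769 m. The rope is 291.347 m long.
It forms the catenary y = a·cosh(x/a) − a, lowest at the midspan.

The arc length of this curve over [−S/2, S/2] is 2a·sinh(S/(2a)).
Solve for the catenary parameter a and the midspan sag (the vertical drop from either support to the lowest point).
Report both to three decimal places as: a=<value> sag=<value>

seed: a₀ = √(S³/(24(L−S))) = √(196.769³/(24·94.578)) = 57.934109
iter 1: u=1.698214  f(a)=+1.461e+01  f'(a)=-4.309e+00  a ← 57.934109 − (+1.461e+01/-4.309e+00) = 61.325357
iter 2: u=1.604304  f(a)=+1.381e+00  f'(a)=-3.530e+00  a ← 61.325357 − (+1.381e+00/-3.530e+00) = 61.716718
iter 3: u=1.594130  f(a)=+1.519e-02  f'(a)=-3.452e+00  a ← 61.716718 − (+1.519e-02/-3.452e+00) = 61.721117
iter 4: u=1.594017  f(a)=+1.881e-06  f'(a)=-3.451e+00  a ← 61.721117 − (+1.881e-06/-3.451e+00) = 61.721118
iter 5: u=1.594017  f(a)=+5.684e-14  f'(a)=-3.451e+00  a ← 61.721118 − (+5.684e-14/-3.451e+00) = 61.721118
converged: |Δa| < 1e-12 after 5 iterations
sag = a·(cosh(S/(2a)) − 1) = 61.721118·(cosh(1.594017) − 1) = 96.488442
T_max/T_min = cosh(S/(2a)) = 2.563297

a=61.721 sag=96.488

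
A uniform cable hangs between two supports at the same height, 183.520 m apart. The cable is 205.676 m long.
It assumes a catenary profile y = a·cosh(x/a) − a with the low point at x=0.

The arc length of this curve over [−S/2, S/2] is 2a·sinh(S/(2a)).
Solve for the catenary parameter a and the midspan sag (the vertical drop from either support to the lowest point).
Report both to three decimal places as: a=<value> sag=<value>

a=109.714 sag=40.662

seed: a₀ = √(S³/(24(L−S))) = √(183.520³/(24·22.156)) = 107.813663
iter 1: u=0.851098  f(a)=+8.164e-01  f'(a)=-4.416e-01  a ← 107.813663 − (+8.164e-01/-4.416e-01) = 109.662650
iter 2: u=0.836748  f(a)=+2.148e-02  f'(a)=-4.186e-01  a ← 109.662650 − (+2.148e-02/-4.186e-01) = 109.713955
iter 3: u=0.836357  f(a)=+1.575e-05  f'(a)=-4.180e-01  a ← 109.713955 − (+1.575e-05/-4.180e-01) = 109.713992
iter 4: u=0.836356  f(a)=+8.470e-12  f'(a)=-4.180e-01  a ← 109.713992 − (+8.470e-12/-4.180e-01) = 109.713992
converged: |Δa| < 1e-12 after 4 iterations
sag = a·(cosh(S/(2a)) − 1) = 109.713992·(cosh(0.836356) − 1) = 40.661585
T_max/T_min = cosh(S/(2a)) = 1.370614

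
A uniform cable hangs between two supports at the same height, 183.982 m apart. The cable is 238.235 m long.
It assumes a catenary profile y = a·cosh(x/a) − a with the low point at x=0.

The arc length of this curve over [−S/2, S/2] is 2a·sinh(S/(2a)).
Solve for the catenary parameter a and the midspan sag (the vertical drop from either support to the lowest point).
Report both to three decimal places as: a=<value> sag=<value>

a=72.031 sag=67.172

seed: a₀ = √(S³/(24(L−S))) = √(183.982³/(24·54.253)) = 69.158490
iter 1: u=1.330148  f(a)=+5.007e+00  f'(a)=-1.865e+00  a ← 69.158490 − (+5.007e+00/-1.865e+00) = 71.843529
iter 2: u=1.280435  f(a)=+3.063e-01  f'(a)=-1.643e+00  a ← 71.843529 − (+3.063e-01/-1.643e+00) = 72.030001
iter 3: u=1.277121  f(a)=+1.312e-03  f'(a)=-1.629e+00  a ← 72.030001 − (+1.312e-03/-1.629e+00) = 72.030807
iter 4: u=1.277106  f(a)=+2.431e-08  f'(a)=-1.629e+00  a ← 72.030807 − (+2.431e-08/-1.629e+00) = 72.030807
iter 5: u=1.277106  f(a)=-2.842e-14  f'(a)=-1.629e+00  a ← 72.030807 − (-2.842e-14/-1.629e+00) = 72.030807
converged: |Δa| < 1e-12 after 5 iterations
sag = a·(cosh(S/(2a)) − 1) = 72.030807·(cosh(1.277106) − 1) = 67.171980
T_max/T_min = cosh(S/(2a)) = 1.932545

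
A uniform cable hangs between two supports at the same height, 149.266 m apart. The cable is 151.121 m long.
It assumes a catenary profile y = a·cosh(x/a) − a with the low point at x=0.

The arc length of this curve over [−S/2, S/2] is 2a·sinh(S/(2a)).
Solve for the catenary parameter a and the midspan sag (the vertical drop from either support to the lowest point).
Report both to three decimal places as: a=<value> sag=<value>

seed: a₀ = √(S³/(24(L−S))) = √(149.266³/(24·1.855)) = 273.315187
iter 1: u=0.273066  f(a)=+6.928e-03  f'(a)=-1.368e-02  a ← 273.315187 − (+6.928e-03/-1.368e-02) = 273.821798
iter 2: u=0.272560  f(a)=+1.931e-05  f'(a)=-1.360e-02  a ← 273.821798 − (+1.931e-05/-1.360e-02) = 273.823218
iter 3: u=0.272559  f(a)=+1.510e-10  f'(a)=-1.360e-02  a ← 273.823218 − (+1.510e-10/-1.360e-02) = 273.823218
iter 4: u=0.272559  f(a)=-2.842e-14  f'(a)=-1.360e-02  a ← 273.823218 − (-2.842e-14/-1.360e-02) = 273.823218
converged: |Δa| < 1e-12 after 4 iterations
sag = a·(cosh(S/(2a)) − 1) = 273.823218·(cosh(0.272559) − 1) = 10.234072
T_max/T_min = cosh(S/(2a)) = 1.037375

a=273.823 sag=10.234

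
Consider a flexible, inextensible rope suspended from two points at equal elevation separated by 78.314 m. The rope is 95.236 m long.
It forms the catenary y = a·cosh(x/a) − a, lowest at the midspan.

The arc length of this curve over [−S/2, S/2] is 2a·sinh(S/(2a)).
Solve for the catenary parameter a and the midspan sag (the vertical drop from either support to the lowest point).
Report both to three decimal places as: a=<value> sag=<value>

seed: a₀ = √(S³/(24(L−S))) = √(78.314³/(24·16.922)) = 34.389641
iter 1: u=1.138628  f(a)=+1.131e+00  f'(a)=-1.118e+00  a ← 34.389641 − (+1.131e+00/-1.118e+00) = 35.401851
iter 2: u=1.106072  f(a)=+5.188e-02  f'(a)=-1.017e+00  a ← 35.401851 − (+5.188e-02/-1.017e+00) = 35.452839
iter 3: u=1.104481  f(a)=+1.207e-04  f'(a)=-1.013e+00  a ← 35.452839 − (+1.207e-04/-1.013e+00) = 35.452958
iter 4: u=1.104478  f(a)=+6.560e-10  f'(a)=-1.013e+00  a ← 35.452958 − (+6.560e-10/-1.013e+00) = 35.452958
iter 5: u=1.104478  f(a)=+1.421e-14  f'(a)=-1.013e+00  a ← 35.452958 − (+1.421e-14/-1.013e+00) = 35.452958
converged: |Δa| < 1e-12 after 5 iterations
sag = a·(cosh(S/(2a)) − 1) = 35.452958·(cosh(1.104478) − 1) = 23.913583
T_max/T_min = cosh(S/(2a)) = 1.674516

a=35.453 sag=23.914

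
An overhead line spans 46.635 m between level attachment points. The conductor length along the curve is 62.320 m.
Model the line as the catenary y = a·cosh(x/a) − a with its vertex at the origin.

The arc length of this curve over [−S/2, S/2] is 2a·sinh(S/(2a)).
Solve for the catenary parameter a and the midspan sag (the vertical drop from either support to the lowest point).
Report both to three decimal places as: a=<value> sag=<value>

seed: a₀ = √(S³/(24(L−S))) = √(46.635³/(24·15.685)) = 16.414214
iter 1: u=1.420568  f(a)=+1.661e+00  f'(a)=-2.326e+00  a ← 16.414214 − (+1.661e+00/-2.326e+00) = 17.128344
iter 2: u=1.361340  f(a)=+1.145e-01  f'(a)=-2.015e+00  a ← 17.128344 − (+1.145e-01/-2.015e+00) = 17.185187
iter 3: u=1.356837  f(a)=+6.340e-04  f'(a)=-1.993e+00  a ← 17.185187 − (+6.340e-04/-1.993e+00) = 17.185505
iter 4: u=1.356812  f(a)=+1.966e-08  f'(a)=-1.993e+00  a ← 17.185505 − (+1.966e-08/-1.993e+00) = 17.185505
iter 5: u=1.356812  f(a)=-1.421e-14  f'(a)=-1.993e+00  a ← 17.185505 − (-1.421e-14/-1.993e+00) = 17.185505
converged: |Δa| < 1e-12 after 5 iterations
sag = a·(cosh(S/(2a)) − 1) = 17.185505·(cosh(1.356812) − 1) = 18.399424
T_max/T_min = cosh(S/(2a)) = 2.070636

a=17.186 sag=18.399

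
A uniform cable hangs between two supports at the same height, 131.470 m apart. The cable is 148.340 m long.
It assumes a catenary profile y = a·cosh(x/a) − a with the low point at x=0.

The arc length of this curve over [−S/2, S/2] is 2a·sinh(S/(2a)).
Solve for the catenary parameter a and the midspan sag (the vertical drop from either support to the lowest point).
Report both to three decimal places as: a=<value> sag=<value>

seed: a₀ = √(S³/(24(L−S))) = √(131.470³/(24·16.870)) = 74.916388
iter 1: u=0.877445  f(a)=+6.615e-01  f'(a)=-4.860e-01  a ← 74.916388 − (+6.615e-01/-4.860e-01) = 76.277371
iter 2: u=0.861789  f(a)=+1.846e-02  f'(a)=-4.592e-01  a ← 76.277371 − (+1.846e-02/-4.592e-01) = 76.317558
iter 3: u=0.861335  f(a)=+1.528e-05  f'(a)=-4.585e-01  a ← 76.317558 − (+1.528e-05/-4.585e-01) = 76.317591
iter 4: u=0.861335  f(a)=+1.049e-11  f'(a)=-4.585e-01  a ← 76.317591 − (+1.049e-11/-4.585e-01) = 76.317591
converged: |Δa| < 1e-12 after 4 iterations
sag = a·(cosh(S/(2a)) − 1) = 76.317591·(cosh(0.861335) − 1) = 30.104040
T_max/T_min = cosh(S/(2a)) = 1.394457

a=76.318 sag=30.104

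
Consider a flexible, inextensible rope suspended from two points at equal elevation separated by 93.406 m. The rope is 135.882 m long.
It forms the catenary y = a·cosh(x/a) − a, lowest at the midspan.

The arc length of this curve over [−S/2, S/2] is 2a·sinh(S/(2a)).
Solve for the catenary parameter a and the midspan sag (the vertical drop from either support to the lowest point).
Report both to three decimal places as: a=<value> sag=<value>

a=30.031 sag=44.251

seed: a₀ = √(S³/(24(L−S))) = √(93.406³/(24·42.476)) = 28.273836
iter 1: u=1.651810  f(a)=+6.186e+00  f'(a)=-3.908e+00  a ← 28.273836 − (+6.186e+00/-3.908e+00) = 29.856505
iter 2: u=1.564249  f(a)=+5.574e-01  f'(a)=-3.233e+00  a ← 29.856505 − (+5.574e-01/-3.233e+00) = 30.028904
iter 3: u=1.555268  f(a)=+5.516e-03  f'(a)=-3.169e+00  a ← 30.028904 − (+5.516e-03/-3.169e+00) = 30.030645
iter 4: u=1.555178  f(a)=+5.519e-07  f'(a)=-3.169e+00  a ← 30.030645 − (+5.519e-07/-3.169e+00) = 30.030645
iter 5: u=1.555178  f(a)=-5.684e-14  f'(a)=-3.169e+00  a ← 30.030645 − (-5.684e-14/-3.169e+00) = 30.030645
converged: |Δa| < 1e-12 after 5 iterations
sag = a·(cosh(S/(2a)) − 1) = 30.030645·(cosh(1.555178) − 1) = 44.251379
T_max/T_min = cosh(S/(2a)) = 2.473541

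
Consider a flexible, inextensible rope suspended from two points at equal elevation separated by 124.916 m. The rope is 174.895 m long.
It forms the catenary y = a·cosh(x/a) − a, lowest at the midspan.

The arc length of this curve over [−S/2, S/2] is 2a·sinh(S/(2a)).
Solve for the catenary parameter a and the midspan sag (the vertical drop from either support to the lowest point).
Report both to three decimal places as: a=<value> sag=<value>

seed: a₀ = √(S³/(24(L−S))) = √(124.916³/(24·49.979)) = 40.311383
iter 1: u=1.549389  f(a)=+6.354e+00  f'(a)=-3.128e+00  a ← 40.311383 − (+6.354e+00/-3.128e+00) = 42.342392
iter 2: u=1.475070  f(a)=+5.117e-01  f'(a)=-2.643e+00  a ← 42.342392 − (+5.117e-01/-2.643e+00) = 42.536021
iter 3: u=1.468355  f(a)=+3.963e-03  f'(a)=-2.602e+00  a ← 42.536021 − (+3.963e-03/-2.602e+00) = 42.537544
iter 4: u=1.468303  f(a)=+2.416e-07  f'(a)=-2.602e+00  a ← 42.537544 − (+2.416e-07/-2.602e+00) = 42.537544
iter 5: u=1.468303  f(a)=+0.000e+00  f'(a)=-2.602e+00  a ← 42.537544 − (+0.000e+00/-2.602e+00) = 42.537544
converged: |Δa| < 1e-12 after 5 iterations
sag = a·(cosh(S/(2a)) − 1) = 42.537544·(cosh(1.468303) − 1) = 54.707034
T_max/T_min = cosh(S/(2a)) = 2.286088

a=42.538 sag=54.707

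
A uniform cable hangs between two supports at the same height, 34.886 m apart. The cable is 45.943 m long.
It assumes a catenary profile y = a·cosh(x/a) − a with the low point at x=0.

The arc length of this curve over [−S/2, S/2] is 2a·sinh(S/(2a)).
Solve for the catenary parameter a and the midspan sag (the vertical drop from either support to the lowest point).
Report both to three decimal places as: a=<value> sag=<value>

a=13.211 sag=13.288

seed: a₀ = √(S³/(24(L−S))) = √(34.886³/(24·11.057)) = 12.648892
iter 1: u=1.379014  f(a)=+1.100e+00  f'(a)=-2.104e+00  a ← 12.648892 − (+1.100e+00/-2.104e+00) = 13.171774
iter 2: u=1.324271  f(a)=+7.190e-02  f'(a)=-1.837e+00  a ← 13.171774 − (+7.190e-02/-1.837e+00) = 13.210907
iter 3: u=1.320348  f(a)=+3.546e-04  f'(a)=-1.819e+00  a ← 13.210907 − (+3.546e-04/-1.819e+00) = 13.211102
iter 4: u=1.320329  f(a)=+8.715e-09  f'(a)=-1.819e+00  a ← 13.211102 − (+8.715e-09/-1.819e+00) = 13.211102
iter 5: u=1.320329  f(a)=-7.105e-15  f'(a)=-1.819e+00  a ← 13.211102 − (-7.105e-15/-1.819e+00) = 13.211102
converged: |Δa| < 1e-12 after 5 iterations
sag = a·(cosh(S/(2a)) − 1) = 13.211102·(cosh(1.320329) − 1) = 13.288389
T_max/T_min = cosh(S/(2a)) = 2.005850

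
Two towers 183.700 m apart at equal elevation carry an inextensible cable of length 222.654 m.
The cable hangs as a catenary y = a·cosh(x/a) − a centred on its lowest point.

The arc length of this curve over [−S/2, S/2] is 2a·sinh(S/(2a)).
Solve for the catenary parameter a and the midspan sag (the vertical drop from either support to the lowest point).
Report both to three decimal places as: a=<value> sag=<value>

seed: a₀ = √(S³/(24(L−S))) = √(183.700³/(24·38.954)) = 81.429559
iter 1: u=1.127969  f(a)=+2.554e+00  f'(a)=-1.084e+00  a ← 81.429559 − (+2.554e+00/-1.084e+00) = 83.785788
iter 2: u=1.096248  f(a)=+1.151e-01  f'(a)=-9.885e-01  a ← 83.785788 − (+1.151e-01/-9.885e-01) = 83.902202
iter 3: u=1.094727  f(a)=+2.579e-04  f'(a)=-9.840e-01  a ← 83.902202 − (+2.579e-04/-9.840e-01) = 83.902464
iter 4: u=1.094724  f(a)=+1.302e-09  f'(a)=-9.840e-01  a ← 83.902464 − (+1.302e-09/-9.840e-01) = 83.902464
iter 5: u=1.094724  f(a)=+0.000e+00  f'(a)=-9.840e-01  a ← 83.902464 − (+0.000e+00/-9.840e-01) = 83.902464
converged: |Δa| < 1e-12 after 5 iterations
sag = a·(cosh(S/(2a)) − 1) = 83.902464·(cosh(1.094724) − 1) = 55.500995
T_max/T_min = cosh(S/(2a)) = 1.661494

a=83.902 sag=55.501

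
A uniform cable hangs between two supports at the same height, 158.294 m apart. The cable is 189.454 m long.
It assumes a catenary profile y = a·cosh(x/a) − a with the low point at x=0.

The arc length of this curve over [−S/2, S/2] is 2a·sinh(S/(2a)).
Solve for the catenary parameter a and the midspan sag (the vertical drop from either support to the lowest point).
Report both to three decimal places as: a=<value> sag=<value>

seed: a₀ = √(S³/(24(L−S))) = √(158.294³/(24·31.160)) = 72.826986
iter 1: u=1.086781  f(a)=+1.893e+00  f'(a)=-9.612e-01  a ← 72.826986 − (+1.893e+00/-9.612e-01) = 74.796232
iter 2: u=1.058168  f(a)=+7.949e-02  f'(a)=-8.820e-01  a ← 74.796232 − (+7.949e-02/-8.820e-01) = 74.886357
iter 3: u=1.056895  f(a)=+1.538e-04  f'(a)=-8.785e-01  a ← 74.886357 − (+1.538e-04/-8.785e-01) = 74.886533
iter 4: u=1.056892  f(a)=+5.782e-10  f'(a)=-8.785e-01  a ← 74.886533 − (+5.782e-10/-8.785e-01) = 74.886533
iter 5: u=1.056892  f(a)=+2.842e-14  f'(a)=-8.785e-01  a ← 74.886533 − (+2.842e-14/-8.785e-01) = 74.886533
converged: |Δa| < 1e-12 after 5 iterations
sag = a·(cosh(S/(2a)) − 1) = 74.886533·(cosh(1.056892) − 1) = 45.866096
T_max/T_min = cosh(S/(2a)) = 1.612475

a=74.887 sag=45.866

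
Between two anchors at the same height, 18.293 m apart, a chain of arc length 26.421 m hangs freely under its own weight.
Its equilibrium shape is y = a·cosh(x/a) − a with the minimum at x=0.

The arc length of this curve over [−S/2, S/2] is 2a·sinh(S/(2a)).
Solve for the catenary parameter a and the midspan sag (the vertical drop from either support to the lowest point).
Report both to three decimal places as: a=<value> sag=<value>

seed: a₀ = √(S³/(24(L−S))) = √(18.293³/(24·8.128)) = 5.601830
iter 1: u=1.632770  f(a)=+1.155e+00  f'(a)=-3.753e+00  a ← 5.601830 − (+1.155e+00/-3.753e+00) = 5.909539
iter 2: u=1.547752  f(a)=+1.020e-01  f'(a)=-3.117e+00  a ← 5.909539 − (+1.020e-01/-3.117e+00) = 5.942258
iter 3: u=1.539230  f(a)=+9.655e-04  f'(a)=-3.058e+00  a ← 5.942258 − (+9.655e-04/-3.058e+00) = 5.942574
iter 4: u=1.539148  f(a)=+8.834e-08  f'(a)=-3.058e+00  a ← 5.942574 − (+8.834e-08/-3.058e+00) = 5.942574
iter 5: u=1.539148  f(a)=+0.000e+00  f'(a)=-3.058e+00  a ← 5.942574 − (+0.000e+00/-3.058e+00) = 5.942574
converged: |Δa| < 1e-12 after 5 iterations
sag = a·(cosh(S/(2a)) − 1) = 5.942574·(cosh(1.539148) − 1) = 8.542988
T_max/T_min = cosh(S/(2a)) = 2.437590

a=5.943 sag=8.543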